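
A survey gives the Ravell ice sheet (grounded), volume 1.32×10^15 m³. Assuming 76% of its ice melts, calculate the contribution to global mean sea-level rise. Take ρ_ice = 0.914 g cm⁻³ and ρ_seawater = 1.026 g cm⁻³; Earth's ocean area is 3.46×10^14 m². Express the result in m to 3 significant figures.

Ravell: 0.76 × 1.32×10^15 m³ × (914/1026) = 8.937×10^14 m³ of water.
Spread over 3.46×10^14 m² of ocean, Δh = 8.937×10^14 / 3.46×10^14 = 2.58 m.

≈ 2.58 m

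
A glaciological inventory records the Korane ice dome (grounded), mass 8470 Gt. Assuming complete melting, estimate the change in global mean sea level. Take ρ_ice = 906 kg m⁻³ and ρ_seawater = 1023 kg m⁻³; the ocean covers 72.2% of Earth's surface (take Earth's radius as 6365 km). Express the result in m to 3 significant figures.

≈ 0.0225 m

Korane: 8470 Gt = 8.470×10^15 kg; dividing by ρ_w = 1023 kg m⁻³ gives 8.280×10^12 m³ of water.
Spread over 3.68×10^14 m² of ocean, Δh = 8.280×10^12 / 3.68×10^14 = 0.0225 m.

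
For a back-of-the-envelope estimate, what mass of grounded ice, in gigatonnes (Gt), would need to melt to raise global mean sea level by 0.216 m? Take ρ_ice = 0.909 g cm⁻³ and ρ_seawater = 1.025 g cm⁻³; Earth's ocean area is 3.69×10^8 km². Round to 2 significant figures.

≈ 8.2×10^4 Gt

Required water volume = Δh × A = 0.216 m × 3.69×10^14 m² = 7.970×10^13 m³.
ρ_w = 1.025 g cm⁻³ = 1025 kg m⁻³, so the mass of water = 7.970×10^13 m³ × 1025 kg m⁻³ = 8.170×10^16 kg = 8.2×10^4 Gt (and the same mass of ice, by conservation).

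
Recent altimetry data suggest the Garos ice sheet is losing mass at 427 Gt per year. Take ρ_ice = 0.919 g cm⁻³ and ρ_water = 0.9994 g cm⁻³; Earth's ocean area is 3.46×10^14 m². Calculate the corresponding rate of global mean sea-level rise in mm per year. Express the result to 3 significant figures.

≈ 1.23 mm/yr

ρ_w = 0.9994 g cm⁻³ = 999.4 kg m⁻³. Annual water volume added = 427 Gt / ρ_w = 4.270×10^14 kg / 999.4 kg m⁻³ = 4.273×10^11 m³.
Δh per year = 4.273×10^11 / 3.46×10^14 = 1.23×10^-3 m = 1.23 mm.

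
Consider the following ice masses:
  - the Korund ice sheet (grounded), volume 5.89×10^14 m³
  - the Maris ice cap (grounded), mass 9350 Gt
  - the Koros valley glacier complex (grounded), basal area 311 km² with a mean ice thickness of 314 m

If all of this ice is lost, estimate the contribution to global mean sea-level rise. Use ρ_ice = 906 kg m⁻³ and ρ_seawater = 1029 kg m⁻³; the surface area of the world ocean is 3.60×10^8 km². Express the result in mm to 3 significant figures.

≈ 1470 mm

Korund: 5.89×10^14 m³ × (906/1029) = 5.186×10^14 m³ of water.
Maris: 9350 Gt = 9.350×10^15 kg; dividing by ρ_w = 1029 kg m⁻³ gives 9.086×10^12 m³ of water.
Koros: ice volume = 311 km² × 314 m = 97.65 km³; 97.65 × (906/1029) = 85.98 km³ of water.
Total added water ≈ 5.278×10^14 m³ over 3.60×10^14 m² → Δh = 1.47 m = 1470 mm.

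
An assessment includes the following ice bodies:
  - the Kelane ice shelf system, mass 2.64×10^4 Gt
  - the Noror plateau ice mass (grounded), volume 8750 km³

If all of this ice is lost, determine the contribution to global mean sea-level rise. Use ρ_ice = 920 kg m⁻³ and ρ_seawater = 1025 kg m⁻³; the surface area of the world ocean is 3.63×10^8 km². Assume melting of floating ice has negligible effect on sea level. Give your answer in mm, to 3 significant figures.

≈ 21.6 mm

The Kelane ice shelf system is floating and already displaces its own weight of water, so its melt adds essentially nothing to sea level.
Noror: 8750 km³ × (920/1025) = 7854 km³ of water.
Total added water ≈ 7.854×10^12 m³ over 3.63×10^14 m² → Δh = 0.0216 m = 21.6 mm.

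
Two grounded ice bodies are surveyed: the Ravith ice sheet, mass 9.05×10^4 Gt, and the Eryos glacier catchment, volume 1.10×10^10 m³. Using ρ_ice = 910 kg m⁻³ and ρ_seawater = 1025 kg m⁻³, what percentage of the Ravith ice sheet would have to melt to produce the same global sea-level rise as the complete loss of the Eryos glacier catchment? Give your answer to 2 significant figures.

≈ 0.011 %

Equal sea-level rise means equal mass of meltwater, i.e. equal mass of ice lost.
Ice mass of Eryos: 1.001×10^13 kg; ice mass of Ravith: 9.050×10^16 kg.
Fraction required = 1.001×10^13 / 9.050×10^16 = 1.11×10^-4 → 0.011 %.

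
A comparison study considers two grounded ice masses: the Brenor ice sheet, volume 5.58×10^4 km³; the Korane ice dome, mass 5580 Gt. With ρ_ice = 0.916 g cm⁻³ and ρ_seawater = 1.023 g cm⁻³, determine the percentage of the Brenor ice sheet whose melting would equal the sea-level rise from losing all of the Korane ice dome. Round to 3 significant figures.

Equal sea-level rise means equal mass of meltwater, i.e. equal mass of ice lost.
Ice mass of Korane: 5.580×10^15 kg; ice mass of Brenor: 5.111×10^16 kg.
Fraction required = 5.580×10^15 / 5.111×10^16 = 0.109 → 10.9 %.

≈ 10.9 %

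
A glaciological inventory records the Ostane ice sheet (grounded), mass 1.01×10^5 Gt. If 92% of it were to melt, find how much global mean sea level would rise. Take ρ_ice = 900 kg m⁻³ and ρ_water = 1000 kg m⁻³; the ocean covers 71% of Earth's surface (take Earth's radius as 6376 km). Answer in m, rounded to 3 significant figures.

≈ 0.256 m

Ostane: 0.92 × 1.01×10^5 Gt = 9.292×10^16 kg; dividing by ρ_w = 1000 kg m⁻³ gives 9.292×10^13 m³ of water.
Spread over 3.63×10^14 m² of ocean, Δh = 9.292×10^13 / 3.63×10^14 = 0.256 m.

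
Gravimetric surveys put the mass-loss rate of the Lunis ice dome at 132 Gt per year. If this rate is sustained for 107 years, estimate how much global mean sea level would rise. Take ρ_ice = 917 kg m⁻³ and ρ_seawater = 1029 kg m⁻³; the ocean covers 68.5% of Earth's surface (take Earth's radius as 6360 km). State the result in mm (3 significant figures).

≈ 39.4 mm

Total mass lost = 132 Gt/yr × 107 yr = 1.412×10^4 Gt = 1.412×10^16 kg.
ρ_w = 1029 kg m⁻³, so water volume = 1.412×10^16 / 1029 = 1.373×10^13 m³.
Δh = 1.373×10^13 / 3.48×10^14 = 0.0394 m = 39.4 mm.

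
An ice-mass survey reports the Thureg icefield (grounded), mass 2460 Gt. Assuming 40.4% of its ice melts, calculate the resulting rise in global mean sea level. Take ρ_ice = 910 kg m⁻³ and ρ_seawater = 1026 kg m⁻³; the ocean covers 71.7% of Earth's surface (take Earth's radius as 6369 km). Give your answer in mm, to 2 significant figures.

Thureg: 0.404 × 2460 Gt = 9.938×10^14 kg; dividing by ρ_w = 1026 kg m⁻³ gives 9.687×10^11 m³ of water.
Spread over 3.65×10^14 m² of ocean, Δh = 9.687×10^11 / 3.65×10^14 = 2.65×10^-3 m = 2.7 mm.

≈ 2.7 mm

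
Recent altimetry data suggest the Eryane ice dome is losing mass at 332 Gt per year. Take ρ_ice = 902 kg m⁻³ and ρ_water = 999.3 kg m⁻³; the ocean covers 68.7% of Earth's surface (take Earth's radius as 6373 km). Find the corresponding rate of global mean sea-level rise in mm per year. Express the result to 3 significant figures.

ρ_w = 999.3 kg m⁻³. Annual water volume added = 332 Gt / ρ_w = 3.320×10^14 kg / 999.3 kg m⁻³ = 3.322×10^11 m³.
Δh per year = 3.322×10^11 / 3.51×10^14 = 9.48×10^-4 m = 0.948 mm.

≈ 0.948 mm/yr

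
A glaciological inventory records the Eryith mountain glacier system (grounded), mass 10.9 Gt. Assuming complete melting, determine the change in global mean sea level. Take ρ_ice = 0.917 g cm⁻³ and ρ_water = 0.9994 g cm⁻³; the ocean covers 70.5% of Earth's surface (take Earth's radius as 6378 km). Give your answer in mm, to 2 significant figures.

≈ 0.030 mm

Eryith: 10.9 Gt = 1.090×10^13 kg; dividing by ρ_w = 0.9994 g cm⁻³ = 999.4 kg m⁻³ gives 1.091×10^10 m³ of water.
Spread over 3.60×10^14 m² of ocean, Δh = 1.091×10^10 / 3.60×10^14 = 3.03×10^-5 m = 0.030 mm.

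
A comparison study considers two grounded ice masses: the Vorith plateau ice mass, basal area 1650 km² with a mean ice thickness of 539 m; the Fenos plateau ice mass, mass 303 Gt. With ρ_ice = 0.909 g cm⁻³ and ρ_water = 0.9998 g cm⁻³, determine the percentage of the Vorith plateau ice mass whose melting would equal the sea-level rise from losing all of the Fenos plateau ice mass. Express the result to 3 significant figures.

≈ 37.5 %

Equal sea-level rise means equal mass of meltwater, i.e. equal mass of ice lost.
Ice mass of Fenos: 3.030×10^14 kg; ice mass of Vorith: 8.084×10^14 kg.
Fraction required = 3.030×10^14 / 8.084×10^14 = 0.375 → 37.5 %.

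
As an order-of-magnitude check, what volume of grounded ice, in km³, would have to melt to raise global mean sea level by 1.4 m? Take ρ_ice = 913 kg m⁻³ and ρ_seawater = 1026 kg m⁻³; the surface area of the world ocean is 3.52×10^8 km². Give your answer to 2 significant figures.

≈ 5.5×10^5 km³

Required water volume = Δh × A = 1.4 m × 3.52×10^14 m² = 4.928×10^14 m³ = 4.928×10^5 km³.
Ice volume = water volume × ρ_w/ρ_ice = 4.928×10^5 × 1026/913 = 5.5×10^5 km³.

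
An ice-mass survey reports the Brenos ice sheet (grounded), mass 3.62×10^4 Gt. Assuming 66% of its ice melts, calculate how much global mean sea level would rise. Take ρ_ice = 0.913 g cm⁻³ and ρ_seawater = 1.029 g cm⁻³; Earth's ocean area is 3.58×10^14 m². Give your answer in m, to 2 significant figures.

Brenos: 0.66 × 3.62×10^4 Gt = 2.389×10^16 kg; dividing by ρ_w = 1.029 g cm⁻³ = 1029 kg m⁻³ gives 2.322×10^13 m³ of water.
Spread over 3.58×10^14 m² of ocean, Δh = 2.322×10^13 / 3.58×10^14 = 0.0649 m.

≈ 0.065 m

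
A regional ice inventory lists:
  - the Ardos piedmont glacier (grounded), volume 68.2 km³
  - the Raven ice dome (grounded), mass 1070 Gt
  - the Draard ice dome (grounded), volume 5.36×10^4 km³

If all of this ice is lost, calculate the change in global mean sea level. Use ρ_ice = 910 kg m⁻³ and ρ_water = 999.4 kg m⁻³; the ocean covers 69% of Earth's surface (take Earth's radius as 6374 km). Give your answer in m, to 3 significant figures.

≈ 0.142 m

Ardos: 68.2 km³ × (910/999.4) = 62.10 km³ of water.
Raven: 1070 Gt = 1.070×10^15 kg; dividing by ρ_w = 999.4 kg m⁻³ gives 1.071×10^12 m³ of water.
Draard: 5.36×10^4 km³ × (910/999.4) = 4.881×10^4 km³ of water.
Total added water ≈ 4.994×10^13 m³ over 3.52×10^14 m² → Δh = 0.142 m.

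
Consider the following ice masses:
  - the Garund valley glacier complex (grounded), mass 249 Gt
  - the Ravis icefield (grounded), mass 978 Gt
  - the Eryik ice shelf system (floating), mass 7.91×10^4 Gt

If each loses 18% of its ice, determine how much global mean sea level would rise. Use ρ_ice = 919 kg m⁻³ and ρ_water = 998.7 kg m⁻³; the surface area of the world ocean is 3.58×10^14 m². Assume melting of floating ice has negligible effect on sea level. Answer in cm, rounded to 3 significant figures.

≈ 0.0618 cm

Garund: 0.18 × 249 Gt = 4.482×10^13 kg; dividing by ρ_w = 998.7 kg m⁻³ gives 4.488×10^10 m³ of water.
Ravis: 0.18 × 978 Gt = 1.760×10^14 kg; dividing by ρ_w = 998.7 kg m⁻³ gives 1.763×10^11 m³ of water.
The Eryik ice shelf system is floating and already displaces its own weight of water, so its melt adds essentially nothing to sea level.
Total added water ≈ 2.211×10^11 m³ over 3.58×10^14 m² → Δh = 6.18×10^-4 m = 0.0618 cm.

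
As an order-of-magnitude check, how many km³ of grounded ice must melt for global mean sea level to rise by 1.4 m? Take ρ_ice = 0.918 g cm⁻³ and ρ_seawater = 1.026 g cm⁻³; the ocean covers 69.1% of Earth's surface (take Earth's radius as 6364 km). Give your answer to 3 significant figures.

Required water volume = Δh × A = 1.4 m × 3.52×10^14 m² = 4.924×10^14 m³ = 4.924×10^5 km³.
Ice volume = water volume × ρ_w/ρ_ice = 4.924×10^5 × 1026/918 = 5.50×10^5 km³.

≈ 5.50×10^5 km³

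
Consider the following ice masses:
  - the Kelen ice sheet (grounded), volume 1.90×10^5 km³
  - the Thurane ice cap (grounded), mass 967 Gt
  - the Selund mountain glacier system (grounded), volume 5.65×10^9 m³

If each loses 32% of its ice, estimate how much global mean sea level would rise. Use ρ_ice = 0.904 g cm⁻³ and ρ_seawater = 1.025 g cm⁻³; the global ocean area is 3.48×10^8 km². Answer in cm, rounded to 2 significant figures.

Kelen: 0.32 × 1.90×10^5 km³ × (904/1025) = 5.362×10^4 km³ of water.
Thurane: 0.32 × 967 Gt = 3.094×10^14 kg; dividing by ρ_w = 1.025 g cm⁻³ = 1025 kg m⁻³ gives 3.019×10^11 m³ of water.
Selund: 0.32 × 5.65×10^9 m³ × (904/1025) = 1.595×10^9 m³ of water.
Total added water ≈ 5.393×10^13 m³ over 3.48×10^14 m² → Δh = 0.155 m = 15 cm.

≈ 15 cm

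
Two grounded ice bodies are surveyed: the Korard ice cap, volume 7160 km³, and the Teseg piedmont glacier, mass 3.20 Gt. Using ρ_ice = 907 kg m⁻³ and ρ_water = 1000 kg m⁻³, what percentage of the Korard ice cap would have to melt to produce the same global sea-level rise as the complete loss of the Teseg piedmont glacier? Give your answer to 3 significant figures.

Equal sea-level rise means equal mass of meltwater, i.e. equal mass of ice lost.
Ice mass of Teseg: 3.200×10^12 kg; ice mass of Korard: 6.494×10^15 kg.
Fraction required = 3.200×10^12 / 6.494×10^15 = 4.93×10^-4 → 0.0493 %.

≈ 0.0493 %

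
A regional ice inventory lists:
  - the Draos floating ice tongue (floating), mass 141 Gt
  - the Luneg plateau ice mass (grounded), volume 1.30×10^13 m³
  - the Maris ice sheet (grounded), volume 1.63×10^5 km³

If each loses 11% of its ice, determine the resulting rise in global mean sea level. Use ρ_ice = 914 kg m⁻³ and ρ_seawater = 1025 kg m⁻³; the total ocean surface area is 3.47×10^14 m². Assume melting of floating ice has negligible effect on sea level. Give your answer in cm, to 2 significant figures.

≈ 5.0 cm

The Draos floating ice tongue is floating and already displaces its own weight of water, so its melt adds essentially nothing to sea level.
Luneg: 0.11 × 1.30×10^13 m³ × (914/1025) = 1.275×10^12 m³ of water.
Maris: 0.11 × 1.63×10^5 km³ × (914/1025) = 1.599×10^4 km³ of water.
Total added water ≈ 1.726×10^13 m³ over 3.47×10^14 m² → Δh = 0.0498 m = 5.0 cm.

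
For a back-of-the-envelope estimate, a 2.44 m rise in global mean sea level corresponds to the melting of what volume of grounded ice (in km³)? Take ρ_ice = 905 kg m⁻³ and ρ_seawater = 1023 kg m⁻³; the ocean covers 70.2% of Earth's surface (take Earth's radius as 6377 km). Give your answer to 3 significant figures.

≈ 9.89×10^5 km³

Required water volume = Δh × A = 2.44 m × 3.59×10^14 m² = 8.753×10^14 m³ = 8.753×10^5 km³.
Ice volume = water volume × ρ_w/ρ_ice = 8.753×10^5 × 1023/905 = 9.89×10^5 km³.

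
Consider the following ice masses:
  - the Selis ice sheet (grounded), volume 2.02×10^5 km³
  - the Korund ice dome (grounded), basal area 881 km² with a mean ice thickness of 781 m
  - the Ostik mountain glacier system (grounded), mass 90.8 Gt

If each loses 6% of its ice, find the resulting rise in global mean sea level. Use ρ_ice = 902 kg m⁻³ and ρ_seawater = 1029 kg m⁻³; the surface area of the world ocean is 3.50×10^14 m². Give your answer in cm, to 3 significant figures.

≈ 3.05 cm

Selis: 0.06 × 2.02×10^5 km³ × (902/1029) = 1.062×10^4 km³ of water.
Korund: ice volume = 881 km² × 781 m = 688.1 km³; 0.06 × 688.1 × (902/1029) = 36.19 km³ of water.
Ostik: 0.06 × 90.8 Gt = 5.448×10^12 kg; dividing by ρ_w = 1029 kg m⁻³ gives 5.294×10^9 m³ of water.
Total added water ≈ 1.067×10^13 m³ over 3.50×10^14 m² → Δh = 0.0305 m = 3.05 cm.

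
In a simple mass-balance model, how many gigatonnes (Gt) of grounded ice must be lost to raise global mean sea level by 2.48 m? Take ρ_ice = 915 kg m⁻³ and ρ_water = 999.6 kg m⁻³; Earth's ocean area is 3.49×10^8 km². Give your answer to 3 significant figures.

≈ 8.65×10^5 Gt

Required water volume = Δh × A = 2.48 m × 3.49×10^14 m² = 8.655×10^14 m³.
ρ_w = 999.6 kg m⁻³, so the mass of water = 8.655×10^14 m³ × 999.6 kg m⁻³ = 8.652×10^17 kg = 8.65×10^5 Gt (and the same mass of ice, by conservation).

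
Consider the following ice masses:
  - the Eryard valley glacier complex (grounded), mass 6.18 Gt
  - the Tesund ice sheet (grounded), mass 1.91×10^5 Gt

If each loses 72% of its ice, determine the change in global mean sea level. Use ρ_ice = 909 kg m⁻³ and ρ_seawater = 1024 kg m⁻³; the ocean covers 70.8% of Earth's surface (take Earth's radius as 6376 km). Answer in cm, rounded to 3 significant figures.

≈ 37.1 cm

Eryard: 0.72 × 6.18 Gt = 4.450×10^12 kg; dividing by ρ_w = 1024 kg m⁻³ gives 4.345×10^9 m³ of water.
Tesund: 0.72 × 1.91×10^5 Gt = 1.375×10^17 kg; dividing by ρ_w = 1024 kg m⁻³ gives 1.343×10^14 m³ of water.
Total added water ≈ 1.343×10^14 m³ over 3.62×10^14 m² → Δh = 0.371 m = 37.1 cm.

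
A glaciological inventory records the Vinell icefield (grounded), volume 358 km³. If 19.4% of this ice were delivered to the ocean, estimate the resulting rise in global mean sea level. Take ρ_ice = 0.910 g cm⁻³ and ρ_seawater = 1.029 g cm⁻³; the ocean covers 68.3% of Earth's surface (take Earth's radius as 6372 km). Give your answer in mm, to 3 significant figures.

≈ 0.176 mm

Vinell: 0.194 × 358 km³ × (910/1029) = 61.42 km³ of water.
Spread over 3.48×10^14 m² of ocean, Δh = 6.142×10^10 / 3.48×10^14 = 1.76×10^-4 m = 0.176 mm.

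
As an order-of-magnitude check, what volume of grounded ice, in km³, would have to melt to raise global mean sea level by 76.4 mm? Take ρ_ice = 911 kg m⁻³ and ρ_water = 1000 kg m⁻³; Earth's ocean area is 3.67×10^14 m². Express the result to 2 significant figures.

≈ 3.1×10^4 km³

Required water volume = Δh × A = 0.0764 m × 3.67×10^14 m² = 2.804×10^13 m³ = 2.804×10^4 km³.
Ice volume = water volume × ρ_w/ρ_ice = 2.804×10^4 × 1000/911 = 3.1×10^4 km³.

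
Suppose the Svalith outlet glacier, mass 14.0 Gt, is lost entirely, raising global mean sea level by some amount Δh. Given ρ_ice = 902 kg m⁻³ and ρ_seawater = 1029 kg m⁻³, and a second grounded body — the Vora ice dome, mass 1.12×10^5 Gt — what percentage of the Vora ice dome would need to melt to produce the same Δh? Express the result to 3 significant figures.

≈ 0.0125 %

Equal sea-level rise means equal mass of meltwater, i.e. equal mass of ice lost.
Ice mass of Svalith: 1.400×10^13 kg; ice mass of Vora: 1.120×10^17 kg.
Fraction required = 1.400×10^13 / 1.120×10^17 = 1.25×10^-4 → 0.0125 %.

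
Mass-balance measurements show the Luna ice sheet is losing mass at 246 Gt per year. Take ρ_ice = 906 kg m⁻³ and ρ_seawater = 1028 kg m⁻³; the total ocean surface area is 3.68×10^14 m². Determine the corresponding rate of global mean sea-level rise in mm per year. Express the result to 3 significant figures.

≈ 0.650 mm/yr

ρ_w = 1028 kg m⁻³. Annual water volume added = 246 Gt / ρ_w = 2.460×10^14 kg / 1028 kg m⁻³ = 2.393×10^11 m³.
Δh per year = 2.393×10^11 / 3.68×10^14 = 6.50×10^-4 m = 0.650 mm.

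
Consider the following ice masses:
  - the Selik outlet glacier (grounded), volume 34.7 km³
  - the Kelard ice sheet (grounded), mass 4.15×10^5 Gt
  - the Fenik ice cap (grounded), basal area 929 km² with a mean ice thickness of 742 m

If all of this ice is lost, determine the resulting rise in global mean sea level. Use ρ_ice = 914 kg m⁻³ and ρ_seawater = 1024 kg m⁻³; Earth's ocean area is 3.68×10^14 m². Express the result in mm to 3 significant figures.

Selik: 34.7 km³ × (914/1024) = 30.97 km³ of water.
Kelard: 4.15×10^5 Gt = 4.150×10^17 kg; dividing by ρ_w = 1024 kg m⁻³ gives 4.053×10^14 m³ of water.
Fenik: ice volume = 929 km² × 742 m = 689.3 km³; 689.3 × (914/1024) = 615.3 km³ of water.
Total added water ≈ 4.059×10^14 m³ over 3.68×10^14 m² → Δh = 1.10 m = 1100 mm.

≈ 1100 mm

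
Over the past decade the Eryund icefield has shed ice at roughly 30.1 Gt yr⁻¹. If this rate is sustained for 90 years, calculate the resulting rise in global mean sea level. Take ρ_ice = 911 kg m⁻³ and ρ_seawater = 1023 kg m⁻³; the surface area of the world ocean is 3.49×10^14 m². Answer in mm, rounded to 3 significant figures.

≈ 7.59 mm

Total mass lost = 30.1 Gt/yr × 90 yr = 2709 Gt = 2.709×10^15 kg.
ρ_w = 1023 kg m⁻³, so water volume = 2.709×10^15 / 1023 = 2.648×10^12 m³.
Δh = 2.648×10^12 / 3.49×10^14 = 7.59×10^-3 m = 7.59 mm.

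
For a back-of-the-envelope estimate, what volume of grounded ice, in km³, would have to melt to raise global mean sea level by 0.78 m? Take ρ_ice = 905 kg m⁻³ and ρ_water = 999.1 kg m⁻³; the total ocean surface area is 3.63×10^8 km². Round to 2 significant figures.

Required water volume = Δh × A = 0.78 m × 3.63×10^14 m² = 2.831×10^14 m³ = 2.831×10^5 km³.
Ice volume = water volume × ρ_w/ρ_ice = 2.831×10^5 × 999.1/905 = 3.1×10^5 km³.

≈ 3.1×10^5 km³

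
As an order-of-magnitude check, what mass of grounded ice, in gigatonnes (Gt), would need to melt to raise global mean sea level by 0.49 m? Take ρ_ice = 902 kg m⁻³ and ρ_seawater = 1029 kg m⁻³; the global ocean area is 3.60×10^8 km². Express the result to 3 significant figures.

Required water volume = Δh × A = 0.49 m × 3.60×10^14 m² = 1.764×10^14 m³.
ρ_w = 1029 kg m⁻³, so the mass of water = 1.764×10^14 m³ × 1029 kg m⁻³ = 1.815×10^17 kg = 1.82×10^5 Gt (and the same mass of ice, by conservation).

≈ 1.82×10^5 Gt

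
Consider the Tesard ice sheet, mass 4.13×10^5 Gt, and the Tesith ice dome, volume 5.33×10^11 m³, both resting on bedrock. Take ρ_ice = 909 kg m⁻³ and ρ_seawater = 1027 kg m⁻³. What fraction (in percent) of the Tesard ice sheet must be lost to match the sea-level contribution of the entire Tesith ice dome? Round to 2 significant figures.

≈ 0.12 %

Equal sea-level rise means equal mass of meltwater, i.e. equal mass of ice lost.
Ice mass of Tesith: 4.845×10^14 kg; ice mass of Tesard: 4.130×10^17 kg.
Fraction required = 4.845×10^14 / 4.130×10^17 = 1.17×10^-3 → 0.12 %.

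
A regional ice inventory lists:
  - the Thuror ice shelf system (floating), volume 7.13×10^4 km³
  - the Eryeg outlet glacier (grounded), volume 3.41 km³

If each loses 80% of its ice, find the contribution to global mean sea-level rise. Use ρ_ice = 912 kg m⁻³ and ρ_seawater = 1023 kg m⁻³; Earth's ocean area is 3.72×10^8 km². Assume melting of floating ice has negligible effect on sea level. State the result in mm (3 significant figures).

The Thuror ice shelf system is floating and already displaces its own weight of water, so its melt adds essentially nothing to sea level.
Eryeg: 0.8 × 3.41 km³ × (912/1023) = 2.432 km³ of water.
Total added water ≈ 2.432×10^9 m³ over 3.72×10^14 m² → Δh = 6.54×10^-6 m = 6.54×10^-3 mm.

≈ 6.54×10^-3 mm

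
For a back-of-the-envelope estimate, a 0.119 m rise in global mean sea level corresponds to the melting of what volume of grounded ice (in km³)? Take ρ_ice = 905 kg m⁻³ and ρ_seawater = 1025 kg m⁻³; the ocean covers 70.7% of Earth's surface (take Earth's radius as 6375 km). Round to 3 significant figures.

≈ 4.87×10^4 km³

Required water volume = Δh × A = 0.119 m × 3.61×10^14 m² = 4.297×10^13 m³ = 4.297×10^4 km³.
Ice volume = water volume × ρ_w/ρ_ice = 4.297×10^4 × 1025/905 = 4.87×10^4 km³.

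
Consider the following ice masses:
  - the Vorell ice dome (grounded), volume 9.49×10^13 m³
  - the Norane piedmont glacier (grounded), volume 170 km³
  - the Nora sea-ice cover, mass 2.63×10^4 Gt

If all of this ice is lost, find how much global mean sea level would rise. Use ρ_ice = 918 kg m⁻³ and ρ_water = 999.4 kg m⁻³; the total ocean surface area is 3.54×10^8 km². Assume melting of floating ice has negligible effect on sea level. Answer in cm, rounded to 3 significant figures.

≈ 24.7 cm

Vorell: 9.49×10^13 m³ × (918/999.4) = 8.717×10^13 m³ of water.
Norane: 170 km³ × (918/999.4) = 156.2 km³ of water.
The Nora sea-ice cover is floating and already displaces its own weight of water, so its melt adds essentially nothing to sea level.
Total added water ≈ 8.733×10^13 m³ over 3.54×10^14 m² → Δh = 0.247 m = 24.7 cm.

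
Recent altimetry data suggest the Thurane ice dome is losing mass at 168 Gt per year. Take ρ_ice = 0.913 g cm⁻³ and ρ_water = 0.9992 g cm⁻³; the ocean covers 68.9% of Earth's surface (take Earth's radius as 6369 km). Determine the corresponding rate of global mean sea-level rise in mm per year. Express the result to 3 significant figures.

ρ_w = 0.9992 g cm⁻³ = 999.2 kg m⁻³. Annual water volume added = 168 Gt / ρ_w = 1.680×10^14 kg / 999.2 kg m⁻³ = 1.681×10^11 m³.
Δh per year = 1.681×10^11 / 3.51×10^14 = 4.79×10^-4 m = 0.479 mm.

≈ 0.479 mm/yr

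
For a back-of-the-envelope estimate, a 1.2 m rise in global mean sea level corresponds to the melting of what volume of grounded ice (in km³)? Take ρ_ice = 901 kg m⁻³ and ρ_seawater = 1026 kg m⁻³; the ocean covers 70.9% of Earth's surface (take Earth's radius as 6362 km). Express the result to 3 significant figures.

≈ 4.93×10^5 km³

Required water volume = Δh × A = 1.2 m × 3.61×10^14 m² = 4.327×10^14 m³ = 4.327×10^5 km³.
Ice volume = water volume × ρ_w/ρ_ice = 4.327×10^5 × 1026/901 = 4.93×10^5 km³.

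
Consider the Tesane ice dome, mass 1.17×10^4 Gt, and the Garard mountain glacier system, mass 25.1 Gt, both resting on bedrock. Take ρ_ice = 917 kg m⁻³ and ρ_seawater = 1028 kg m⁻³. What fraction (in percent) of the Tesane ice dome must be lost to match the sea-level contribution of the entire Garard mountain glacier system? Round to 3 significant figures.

Equal sea-level rise means equal mass of meltwater, i.e. equal mass of ice lost.
Ice mass of Garard: 2.510×10^13 kg; ice mass of Tesane: 1.170×10^16 kg.
Fraction required = 2.510×10^13 / 1.170×10^16 = 2.15×10^-3 → 0.215 %.

≈ 0.215 %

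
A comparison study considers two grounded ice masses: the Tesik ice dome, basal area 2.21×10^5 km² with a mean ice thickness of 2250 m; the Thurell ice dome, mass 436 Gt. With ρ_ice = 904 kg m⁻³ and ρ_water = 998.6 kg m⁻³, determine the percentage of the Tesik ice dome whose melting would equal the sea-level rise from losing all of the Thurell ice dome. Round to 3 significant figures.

≈ 0.0970 %

Equal sea-level rise means equal mass of meltwater, i.e. equal mass of ice lost.
Ice mass of Thurell: 4.360×10^14 kg; ice mass of Tesik: 4.495×10^17 kg.
Fraction required = 4.360×10^14 / 4.495×10^17 = 9.70×10^-4 → 0.0970 %.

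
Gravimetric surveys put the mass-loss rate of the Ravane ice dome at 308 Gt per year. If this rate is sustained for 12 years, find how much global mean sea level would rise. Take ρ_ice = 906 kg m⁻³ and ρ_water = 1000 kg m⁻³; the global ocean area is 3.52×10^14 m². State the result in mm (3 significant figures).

≈ 10.5 mm

Total mass lost = 308 Gt/yr × 12 yr = 3696 Gt = 3.696×10^15 kg.
ρ_w = 1000 kg m⁻³, so water volume = 3.696×10^15 / 1000 = 3.696×10^12 m³.
Δh = 3.696×10^12 / 3.52×10^14 = 0.0105 m = 10.5 mm.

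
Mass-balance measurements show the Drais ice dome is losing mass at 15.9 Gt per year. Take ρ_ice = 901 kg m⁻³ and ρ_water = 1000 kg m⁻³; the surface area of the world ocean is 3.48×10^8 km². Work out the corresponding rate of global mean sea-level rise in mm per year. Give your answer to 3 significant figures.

≈ 0.0457 mm/yr

ρ_w = 1000 kg m⁻³. Annual water volume added = 15.9 Gt / ρ_w = 1.590×10^13 kg / 1000 kg m⁻³ = 1.590×10^10 m³.
Δh per year = 1.590×10^10 / 3.48×10^14 = 4.57×10^-5 m = 0.0457 mm.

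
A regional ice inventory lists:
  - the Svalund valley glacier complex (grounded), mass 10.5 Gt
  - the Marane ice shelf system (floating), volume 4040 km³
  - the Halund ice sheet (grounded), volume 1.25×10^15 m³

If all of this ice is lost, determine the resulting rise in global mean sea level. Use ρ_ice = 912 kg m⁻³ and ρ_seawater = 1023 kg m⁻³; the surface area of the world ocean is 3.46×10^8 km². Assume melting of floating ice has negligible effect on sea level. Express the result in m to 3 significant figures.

≈ 3.22 m

Svalund: 10.5 Gt = 1.050×10^13 kg; dividing by ρ_w = 1023 kg m⁻³ gives 1.026×10^10 m³ of water.
The Marane ice shelf system is floating and already displaces its own weight of water, so its melt adds essentially nothing to sea level.
Halund: 1.25×10^15 m³ × (912/1023) = 1.114×10^15 m³ of water.
Total added water ≈ 1.114×10^15 m³ over 3.46×10^14 m² → Δh = 3.22 m.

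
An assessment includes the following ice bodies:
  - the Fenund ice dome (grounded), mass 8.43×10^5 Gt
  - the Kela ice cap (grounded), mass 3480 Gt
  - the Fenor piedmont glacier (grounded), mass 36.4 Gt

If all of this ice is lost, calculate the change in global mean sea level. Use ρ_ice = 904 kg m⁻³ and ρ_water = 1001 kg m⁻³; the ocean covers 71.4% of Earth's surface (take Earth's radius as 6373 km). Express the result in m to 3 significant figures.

≈ 2.32 m

Fenund: 8.43×10^5 Gt = 8.430×10^17 kg; dividing by ρ_w = 1001 kg m⁻³ gives 8.422×10^14 m³ of water.
Kela: 3480 Gt = 3.480×10^15 kg; dividing by ρ_w = 1001 kg m⁻³ gives 3.477×10^12 m³ of water.
Fenor: 36.4 Gt = 3.640×10^13 kg; dividing by ρ_w = 1001 kg m⁻³ gives 3.636×10^10 m³ of water.
Total added water ≈ 8.457×10^14 m³ over 3.64×10^14 m² → Δh = 2.32 m.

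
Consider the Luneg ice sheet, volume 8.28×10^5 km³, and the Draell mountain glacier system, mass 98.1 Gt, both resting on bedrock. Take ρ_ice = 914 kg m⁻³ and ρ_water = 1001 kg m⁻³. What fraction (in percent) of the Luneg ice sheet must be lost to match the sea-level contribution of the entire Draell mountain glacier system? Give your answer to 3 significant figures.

≈ 0.0130 %

Equal sea-level rise means equal mass of meltwater, i.e. equal mass of ice lost.
Ice mass of Draell: 9.810×10^13 kg; ice mass of Luneg: 7.568×10^17 kg.
Fraction required = 9.810×10^13 / 7.568×10^17 = 1.30×10^-4 → 0.0130 %.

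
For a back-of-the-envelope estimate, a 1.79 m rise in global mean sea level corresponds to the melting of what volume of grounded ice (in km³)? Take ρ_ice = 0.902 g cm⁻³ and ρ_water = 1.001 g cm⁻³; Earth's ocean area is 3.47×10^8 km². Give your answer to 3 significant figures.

Required water volume = Δh × A = 1.79 m × 3.47×10^14 m² = 6.211×10^14 m³ = 6.211×10^5 km³.
Ice volume = water volume × ρ_w/ρ_ice = 6.211×10^5 × 1001/902 = 6.89×10^5 km³.

≈ 6.89×10^5 km³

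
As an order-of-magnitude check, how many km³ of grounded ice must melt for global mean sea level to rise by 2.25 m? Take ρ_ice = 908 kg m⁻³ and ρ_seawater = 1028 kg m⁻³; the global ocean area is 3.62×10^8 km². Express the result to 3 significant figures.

Required water volume = Δh × A = 2.25 m × 3.62×10^14 m² = 8.145×10^14 m³ = 8.145×10^5 km³.
Ice volume = water volume × ρ_w/ρ_ice = 8.145×10^5 × 1028/908 = 9.22×10^5 km³.

≈ 9.22×10^5 km³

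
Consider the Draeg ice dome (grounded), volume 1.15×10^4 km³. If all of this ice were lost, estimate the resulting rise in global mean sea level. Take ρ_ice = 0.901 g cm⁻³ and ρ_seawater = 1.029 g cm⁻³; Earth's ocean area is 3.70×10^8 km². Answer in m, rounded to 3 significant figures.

Draeg: 1.15×10^4 km³ × (901/1029) = 1.007×10^4 km³ of water.
Spread over 3.70×10^14 m² of ocean, Δh = 1.007×10^13 / 3.70×10^14 = 0.0272 m.

≈ 0.0272 m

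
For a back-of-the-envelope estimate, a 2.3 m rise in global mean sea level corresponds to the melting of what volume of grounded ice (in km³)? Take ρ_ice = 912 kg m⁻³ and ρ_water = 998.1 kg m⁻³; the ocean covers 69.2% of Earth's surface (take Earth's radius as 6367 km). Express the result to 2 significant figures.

Required water volume = Δh × A = 2.3 m × 3.53×10^14 m² = 8.108×10^14 m³ = 8.108×10^5 km³.
Ice volume = water volume × ρ_w/ρ_ice = 8.108×10^5 × 998.1/912 = 8.9×10^5 km³.

≈ 8.9×10^5 km³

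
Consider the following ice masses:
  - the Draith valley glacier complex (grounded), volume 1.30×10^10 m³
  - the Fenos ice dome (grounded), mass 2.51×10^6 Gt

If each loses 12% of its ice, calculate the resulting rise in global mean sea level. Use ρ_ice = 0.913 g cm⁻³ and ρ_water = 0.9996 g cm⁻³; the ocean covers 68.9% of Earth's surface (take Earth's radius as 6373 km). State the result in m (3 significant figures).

≈ 0.857 m

Draith: 0.12 × 1.30×10^10 m³ × (913/999.6) = 1.425×10^9 m³ of water.
Fenos: 0.12 × 2.51×10^6 Gt = 3.012×10^17 kg; dividing by ρ_w = 0.9996 g cm⁻³ = 999.6 kg m⁻³ gives 3.013×10^14 m³ of water.
Total added water ≈ 3.013×10^14 m³ over 3.52×10^14 m² → Δh = 0.857 m.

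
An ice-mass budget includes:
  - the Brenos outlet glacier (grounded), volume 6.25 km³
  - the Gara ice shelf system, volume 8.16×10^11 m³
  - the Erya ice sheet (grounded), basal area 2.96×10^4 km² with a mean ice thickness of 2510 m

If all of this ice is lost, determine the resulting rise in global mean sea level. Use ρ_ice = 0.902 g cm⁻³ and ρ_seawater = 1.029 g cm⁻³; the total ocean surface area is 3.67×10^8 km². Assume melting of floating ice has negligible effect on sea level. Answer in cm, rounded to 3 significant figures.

Brenos: 6.25 km³ × (902/1029) = 5.479 km³ of water.
The Gara ice shelf system is floating and already displaces its own weight of water, so its melt adds essentially nothing to sea level.
Erya: ice volume = 2.96×10^4 km² × 2510 m = 7.430×10^4 km³; 7.430×10^4 × (902/1029) = 6.513×10^4 km³ of water.
Total added water ≈ 6.513×10^13 m³ over 3.67×10^14 m² → Δh = 0.177 m = 17.7 cm.

≈ 17.7 cm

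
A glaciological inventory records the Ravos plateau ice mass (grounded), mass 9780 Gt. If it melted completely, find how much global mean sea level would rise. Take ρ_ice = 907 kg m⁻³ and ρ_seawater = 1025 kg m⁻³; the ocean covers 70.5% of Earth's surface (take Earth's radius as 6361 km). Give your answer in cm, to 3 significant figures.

Ravos: 9780 Gt = 9.780×10^15 kg; dividing by ρ_w = 1025 kg m⁻³ gives 9.541×10^12 m³ of water.
Spread over 3.58×10^14 m² of ocean, Δh = 9.541×10^12 / 3.58×10^14 = 0.0266 m = 2.66 cm.

≈ 2.66 cm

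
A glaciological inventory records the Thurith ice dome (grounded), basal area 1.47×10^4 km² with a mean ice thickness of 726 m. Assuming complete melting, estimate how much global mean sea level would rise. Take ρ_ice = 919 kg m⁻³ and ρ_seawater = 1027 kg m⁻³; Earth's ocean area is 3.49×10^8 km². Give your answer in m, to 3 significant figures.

Thurith: ice volume = 1.47×10^4 km² × 726 m = 1.067×10^4 km³; 1.067×10^4 × (919/1027) = 9550 km³ of water.
Spread over 3.49×10^14 m² of ocean, Δh = 9.550×10^12 / 3.49×10^14 = 0.0274 m.

≈ 0.0274 m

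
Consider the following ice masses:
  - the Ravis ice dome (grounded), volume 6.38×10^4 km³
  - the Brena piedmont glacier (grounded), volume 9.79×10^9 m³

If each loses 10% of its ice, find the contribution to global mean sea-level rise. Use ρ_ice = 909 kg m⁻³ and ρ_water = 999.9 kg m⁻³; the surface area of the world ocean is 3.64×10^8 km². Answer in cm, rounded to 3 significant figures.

Ravis: 0.1 × 6.38×10^4 km³ × (909/999.9) = 5800 km³ of water.
Brena: 0.1 × 9.79×10^9 m³ × (909/999.9) = 8.900×10^8 m³ of water.
Total added water ≈ 5.801×10^12 m³ over 3.64×10^14 m² → Δh = 0.0159 m = 1.59 cm.

≈ 1.59 cm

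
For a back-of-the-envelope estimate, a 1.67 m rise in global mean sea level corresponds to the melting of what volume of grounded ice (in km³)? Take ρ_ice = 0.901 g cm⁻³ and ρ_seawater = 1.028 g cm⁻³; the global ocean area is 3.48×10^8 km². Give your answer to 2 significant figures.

≈ 6.6×10^5 km³

Required water volume = Δh × A = 1.67 m × 3.48×10^14 m² = 5.812×10^14 m³ = 5.812×10^5 km³.
Ice volume = water volume × ρ_w/ρ_ice = 5.812×10^5 × 1028/901 = 6.6×10^5 km³.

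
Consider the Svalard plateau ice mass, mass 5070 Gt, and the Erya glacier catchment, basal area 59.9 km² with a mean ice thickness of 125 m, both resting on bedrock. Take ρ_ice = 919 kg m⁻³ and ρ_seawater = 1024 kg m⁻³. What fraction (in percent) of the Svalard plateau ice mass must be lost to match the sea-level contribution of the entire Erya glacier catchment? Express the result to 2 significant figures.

Equal sea-level rise means equal mass of meltwater, i.e. equal mass of ice lost.
Ice mass of Erya: 6.881×10^12 kg; ice mass of Svalard: 5.070×10^15 kg.
Fraction required = 6.881×10^12 / 5.070×10^15 = 1.36×10^-3 → 0.14 %.

≈ 0.14 %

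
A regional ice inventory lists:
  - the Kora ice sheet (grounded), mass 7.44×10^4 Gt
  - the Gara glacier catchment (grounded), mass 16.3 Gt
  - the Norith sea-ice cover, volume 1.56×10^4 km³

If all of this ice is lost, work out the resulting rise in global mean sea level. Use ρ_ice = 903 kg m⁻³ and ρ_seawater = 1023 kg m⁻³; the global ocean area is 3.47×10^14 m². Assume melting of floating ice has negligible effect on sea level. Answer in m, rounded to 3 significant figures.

≈ 0.210 m

Kora: 7.44×10^4 Gt = 7.440×10^16 kg; dividing by ρ_w = 1023 kg m⁻³ gives 7.273×10^13 m³ of water.
Gara: 16.3 Gt = 1.630×10^13 kg; dividing by ρ_w = 1023 kg m⁻³ gives 1.593×10^10 m³ of water.
The Norith sea-ice cover is floating and already displaces its own weight of water, so its melt adds essentially nothing to sea level.
Total added water ≈ 7.274×10^13 m³ over 3.47×10^14 m² → Δh = 0.210 m.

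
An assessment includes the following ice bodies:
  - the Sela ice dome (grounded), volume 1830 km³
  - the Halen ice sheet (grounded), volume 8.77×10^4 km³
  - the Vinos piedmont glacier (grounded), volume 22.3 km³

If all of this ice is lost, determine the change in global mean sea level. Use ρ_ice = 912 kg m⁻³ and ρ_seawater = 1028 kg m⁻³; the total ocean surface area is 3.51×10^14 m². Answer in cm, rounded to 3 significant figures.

≈ 22.6 cm

Sela: 1830 km³ × (912/1028) = 1624 km³ of water.
Halen: 8.77×10^4 km³ × (912/1028) = 7.780×10^4 km³ of water.
Vinos: 22.3 km³ × (912/1028) = 19.78 km³ of water.
Total added water ≈ 7.945×10^13 m³ over 3.51×10^14 m² → Δh = 0.226 m = 22.6 cm.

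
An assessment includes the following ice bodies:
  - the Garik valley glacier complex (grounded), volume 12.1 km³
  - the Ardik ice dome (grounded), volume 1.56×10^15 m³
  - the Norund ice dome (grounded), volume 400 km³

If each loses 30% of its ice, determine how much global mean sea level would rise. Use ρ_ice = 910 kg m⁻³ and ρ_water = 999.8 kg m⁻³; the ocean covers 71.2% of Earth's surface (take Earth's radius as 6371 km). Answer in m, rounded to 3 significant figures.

Garik: 0.3 × 12.1 km³ × (910/999.8) = 3.304 km³ of water.
Ardik: 0.3 × 1.56×10^15 m³ × (910/999.8) = 4.260×10^14 m³ of water.
Norund: 0.3 × 400 km³ × (910/999.8) = 109.2 km³ of water.
Total added water ≈ 4.261×10^14 m³ over 3.63×10^14 m² → Δh = 1.17 m.

≈ 1.17 m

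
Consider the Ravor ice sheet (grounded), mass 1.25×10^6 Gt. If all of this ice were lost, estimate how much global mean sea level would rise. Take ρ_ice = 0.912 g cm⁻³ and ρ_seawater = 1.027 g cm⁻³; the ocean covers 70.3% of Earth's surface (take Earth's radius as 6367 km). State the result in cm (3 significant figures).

≈ 340 cm

Ravor: 1.25×10^6 Gt = 1.250×10^18 kg; dividing by ρ_w = 1.027 g cm⁻³ = 1027 kg m⁻³ gives 1.217×10^15 m³ of water.
Spread over 3.58×10^14 m² of ocean, Δh = 1.217×10^15 / 3.58×10^14 = 3.40 m = 340 cm.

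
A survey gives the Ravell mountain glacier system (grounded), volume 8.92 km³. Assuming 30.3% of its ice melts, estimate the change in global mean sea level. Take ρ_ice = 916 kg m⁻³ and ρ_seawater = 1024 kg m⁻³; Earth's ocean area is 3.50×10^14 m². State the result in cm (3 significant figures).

Ravell: 0.303 × 8.92 km³ × (916/1024) = 2.418 km³ of water.
Spread over 3.50×10^14 m² of ocean, Δh = 2.418×10^9 / 3.50×10^14 = 6.91×10^-6 m = 6.91×10^-4 cm.

≈ 6.91×10^-4 cm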